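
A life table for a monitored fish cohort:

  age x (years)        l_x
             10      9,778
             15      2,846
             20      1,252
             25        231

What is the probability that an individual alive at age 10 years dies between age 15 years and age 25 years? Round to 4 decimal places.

This is the probability of reaching 15 but not 25, conditional on being alive at 10: (l_15 − l_25) / l_10.
= (2,846 − 231) / 9,778 = 2,615 / 9,778 = 0.267437.

0.2674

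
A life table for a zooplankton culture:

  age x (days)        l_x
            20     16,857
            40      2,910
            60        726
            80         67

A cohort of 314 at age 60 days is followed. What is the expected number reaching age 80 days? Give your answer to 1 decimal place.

The relevant probability is 67/726 = 0.092287.
Expected number = 314 × 0.092287 = 29.0.

29.0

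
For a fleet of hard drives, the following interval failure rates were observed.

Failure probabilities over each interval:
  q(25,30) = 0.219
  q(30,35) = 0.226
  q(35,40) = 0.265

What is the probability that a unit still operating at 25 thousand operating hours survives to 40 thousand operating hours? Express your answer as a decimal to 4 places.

The overall survival probability is (1 − 0.219) × (1 − 0.226) × (1 − 0.265).
= 0.781 × 0.774 × 0.735 = 0.444303.

0.4443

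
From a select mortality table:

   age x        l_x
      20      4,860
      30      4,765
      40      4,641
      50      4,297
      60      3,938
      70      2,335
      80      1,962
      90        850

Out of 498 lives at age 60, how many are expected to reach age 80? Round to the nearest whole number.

248

The relevant probability is 1,962/3,938 = 0.498222.
Expected number = 498 × 0.498222 = 248.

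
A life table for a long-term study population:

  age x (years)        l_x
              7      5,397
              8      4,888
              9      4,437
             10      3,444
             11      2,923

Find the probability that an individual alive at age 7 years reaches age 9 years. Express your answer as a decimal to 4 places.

The conditional survival probability is l_9/l_7 = 4,437/5,397 = 0.822123.

0.8221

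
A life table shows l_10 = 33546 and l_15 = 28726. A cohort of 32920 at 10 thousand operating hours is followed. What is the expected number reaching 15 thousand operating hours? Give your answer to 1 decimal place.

28189.9

The relevant probability is 28726/33546 = 0.856317.
Expected number = 32920 × 0.856317 = 28189.9.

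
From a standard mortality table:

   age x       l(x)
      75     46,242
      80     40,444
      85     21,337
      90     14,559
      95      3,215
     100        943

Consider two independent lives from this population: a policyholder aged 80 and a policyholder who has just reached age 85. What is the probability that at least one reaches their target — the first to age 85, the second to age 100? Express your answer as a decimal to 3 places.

0.548

p₁ = l(85)/l(80) = 21,337/40,444 = 0.527569; p₂ = l(100)/l(85) = 943/21,337 = 0.044196.
P(at least one) = 1 − (1−p₁)(1−p₂) = 1 − 0.472431 × 0.955804 = 0.548449.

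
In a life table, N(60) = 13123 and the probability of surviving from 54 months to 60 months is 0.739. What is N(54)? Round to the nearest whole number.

N(54) = N(60) / p = 13123 / 0.739 = 17758.

17758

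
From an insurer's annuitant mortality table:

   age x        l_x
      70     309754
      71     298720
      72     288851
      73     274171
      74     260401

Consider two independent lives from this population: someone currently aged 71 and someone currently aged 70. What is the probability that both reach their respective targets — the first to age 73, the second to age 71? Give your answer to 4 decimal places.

p₁ = l_73/l_71 = 274171/298720 = 0.917819; p₂ = l_71/l_70 = 298720/309754 = 0.964378.
P(both) = p₁ × p₂ = 0.917819 × 0.964378 = 0.885124.

0.8851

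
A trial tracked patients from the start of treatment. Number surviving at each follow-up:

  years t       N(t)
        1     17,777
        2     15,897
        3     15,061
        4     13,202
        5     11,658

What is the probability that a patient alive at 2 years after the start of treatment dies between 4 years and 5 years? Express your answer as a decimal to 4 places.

0.0971

This is the probability of reaching 4 but not 5, conditional on being alive at 2: (N(4) − N(5)) / N(2).
= (13,202 − 11,658) / 15,897 = 1,544 / 15,897 = 0.097125.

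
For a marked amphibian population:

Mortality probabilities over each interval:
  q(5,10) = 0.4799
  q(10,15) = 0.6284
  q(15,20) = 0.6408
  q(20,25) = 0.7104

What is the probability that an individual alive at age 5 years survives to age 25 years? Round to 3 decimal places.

0.020

P(survive 5→25) = (1 − 0.4799) × (1 − 0.6284) × (1 − 0.6408) × (1 − 0.7104).
= 0.5201 × 0.3716 × 0.3592 × 0.2896 = 0.020105.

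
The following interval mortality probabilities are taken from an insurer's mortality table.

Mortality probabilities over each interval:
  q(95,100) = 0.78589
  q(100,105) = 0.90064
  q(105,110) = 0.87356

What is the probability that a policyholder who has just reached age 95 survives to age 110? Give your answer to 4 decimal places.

0.0027

Chaining the interval survival probabilities: (1 − 0.78589) × (1 − 0.90064) × (1 − 0.87356).
= 0.21411 × 0.09936 × 0.12644 = 0.002690.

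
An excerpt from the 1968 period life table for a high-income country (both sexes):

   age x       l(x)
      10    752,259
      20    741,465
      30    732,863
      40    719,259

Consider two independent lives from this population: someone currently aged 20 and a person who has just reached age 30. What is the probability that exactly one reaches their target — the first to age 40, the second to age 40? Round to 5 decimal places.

p₁ = l(40)/l(20) = 719,259/741,465 = 0.970051; p₂ = l(40)/l(30) = 719,259/732,863 = 0.981437.
P(exactly one) = p₁(1−p₂) + (1−p₁)p₂ = 0.018007 + 0.029393 = 0.047400.

0.04740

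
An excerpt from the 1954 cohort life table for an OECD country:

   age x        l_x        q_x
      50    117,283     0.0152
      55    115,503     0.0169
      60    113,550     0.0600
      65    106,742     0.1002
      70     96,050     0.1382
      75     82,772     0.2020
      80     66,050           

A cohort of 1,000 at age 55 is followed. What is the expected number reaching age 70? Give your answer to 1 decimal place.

831.6

The relevant probability is 96,050/115,503 = 0.831580.
Expected number = 1,000 × 0.831580 = 831.6.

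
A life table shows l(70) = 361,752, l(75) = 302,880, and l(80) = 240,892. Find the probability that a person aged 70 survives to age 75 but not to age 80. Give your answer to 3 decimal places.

This is the probability of reaching 75 but not 80, conditional on being alive at 70: (l(75) − l(80)) / l(70).
= (302,880 − 240,892) / 361,752 = 61,988 / 361,752 = 0.171355.

0.171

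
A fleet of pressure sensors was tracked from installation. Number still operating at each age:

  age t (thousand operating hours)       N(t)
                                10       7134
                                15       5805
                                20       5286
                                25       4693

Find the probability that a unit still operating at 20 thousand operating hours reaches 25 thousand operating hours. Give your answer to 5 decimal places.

0.88782

The conditional survival probability is N(25)/N(20) = 4693/5286 = 0.887817.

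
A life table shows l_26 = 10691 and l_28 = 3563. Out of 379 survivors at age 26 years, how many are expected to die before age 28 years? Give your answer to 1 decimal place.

The relevant probability is 1 − 3563/10691 = 0.666729.
Expected number = 379 × 0.666729 = 252.7.

252.7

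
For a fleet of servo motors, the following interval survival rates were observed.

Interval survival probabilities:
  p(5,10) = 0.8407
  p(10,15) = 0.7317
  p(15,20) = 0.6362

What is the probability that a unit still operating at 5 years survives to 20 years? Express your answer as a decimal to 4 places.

0.3914

Survival from 5 to 20 is the product of surviving each interval: 0.8407 × 0.7317 × 0.6362.
= 0.391352.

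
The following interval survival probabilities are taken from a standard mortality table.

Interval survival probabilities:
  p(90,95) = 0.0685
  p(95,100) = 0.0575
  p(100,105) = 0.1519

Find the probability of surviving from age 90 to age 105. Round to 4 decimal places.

0.0006

Chaining the interval survival probabilities: 0.0685 × 0.0575 × 0.1519.
= 0.000598.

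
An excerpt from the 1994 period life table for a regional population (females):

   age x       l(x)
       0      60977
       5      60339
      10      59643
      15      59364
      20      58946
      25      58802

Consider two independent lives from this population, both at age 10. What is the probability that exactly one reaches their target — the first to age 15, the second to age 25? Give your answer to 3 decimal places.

0.019

p₁ = l(15)/l(10) = 59364/59643 = 0.995322; p₂ = l(25)/l(10) = 58802/59643 = 0.985899.
P(exactly one) = p₁(1−p₂) + (1−p₁)p₂ = 0.014035 + 0.004612 = 0.018647.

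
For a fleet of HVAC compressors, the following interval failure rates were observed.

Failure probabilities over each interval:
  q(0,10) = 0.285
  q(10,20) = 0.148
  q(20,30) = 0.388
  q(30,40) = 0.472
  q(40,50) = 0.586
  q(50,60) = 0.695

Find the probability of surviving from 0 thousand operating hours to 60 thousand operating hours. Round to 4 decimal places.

0.0249

P(survive 0→60) = (1 − 0.285) × (1 − 0.148) × (1 − 0.388) × (1 − 0.472) × (1 − 0.586) × (1 − 0.695).
= 0.715 × 0.852 × 0.612 × 0.528 × 0.414 × 0.305 = 0.024856.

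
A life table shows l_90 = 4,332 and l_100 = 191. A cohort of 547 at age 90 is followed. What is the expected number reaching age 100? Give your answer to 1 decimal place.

The relevant probability is 191/4,332 = 0.044090.
Expected number = 547 × 0.044090 = 24.1.

24.1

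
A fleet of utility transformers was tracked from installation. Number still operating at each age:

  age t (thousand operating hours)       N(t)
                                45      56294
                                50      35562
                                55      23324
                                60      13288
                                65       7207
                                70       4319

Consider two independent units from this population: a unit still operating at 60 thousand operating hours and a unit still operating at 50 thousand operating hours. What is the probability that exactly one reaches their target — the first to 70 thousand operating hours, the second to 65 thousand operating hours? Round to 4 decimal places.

p₁ = N(70)/N(60) = 4319/13288 = 0.325030; p₂ = N(65)/N(50) = 7207/35562 = 0.202660.
P(exactly one) = p₁(1−p₂) + (1−p₁)p₂ = 0.259159 + 0.136789 = 0.395949.

0.3959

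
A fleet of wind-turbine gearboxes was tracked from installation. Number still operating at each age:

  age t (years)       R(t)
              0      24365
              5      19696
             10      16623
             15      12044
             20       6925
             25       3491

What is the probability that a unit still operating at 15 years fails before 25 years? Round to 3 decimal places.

0.710

P(fail before 25 | operational at 15) = 1 − R(25)/R(15) = 1 − 3491/12044 = (8553)/12044 = 0.710146.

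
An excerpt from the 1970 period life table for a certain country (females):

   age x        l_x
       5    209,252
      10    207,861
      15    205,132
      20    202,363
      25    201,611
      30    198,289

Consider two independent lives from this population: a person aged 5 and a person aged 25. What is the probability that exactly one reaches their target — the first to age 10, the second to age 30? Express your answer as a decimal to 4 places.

0.0229

p₁ = l_10/l_5 = 207,861/209,252 = 0.993353; p₂ = l_30/l_25 = 198,289/201,611 = 0.983523.
P(exactly one) = p₁(1−p₂) + (1−p₁)p₂ = 0.016367 + 0.006537 = 0.022905.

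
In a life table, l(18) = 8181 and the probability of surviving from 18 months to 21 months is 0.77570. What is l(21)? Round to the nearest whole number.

l(21) = l(18) × p = 8181 × 0.77570 = 6346.

6346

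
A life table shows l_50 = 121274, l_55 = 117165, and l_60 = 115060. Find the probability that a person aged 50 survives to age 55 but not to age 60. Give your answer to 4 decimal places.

We want 5|5q50 = (l_55 − l_60)/l_50.
This is the probability of reaching 55 but not 60, conditional on being alive at 50: (l_55 − l_60) / l_50.
= (117165 − 115060) / 121274 = 2105 / 121274 = 0.017357.

0.0174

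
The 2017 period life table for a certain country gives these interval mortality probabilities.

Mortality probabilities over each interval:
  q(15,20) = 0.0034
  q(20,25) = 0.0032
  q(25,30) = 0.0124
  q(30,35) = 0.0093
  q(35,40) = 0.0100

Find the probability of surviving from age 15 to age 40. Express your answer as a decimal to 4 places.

0.9622

P(survive 15→40) = (1 − 0.0034) × (1 − 0.0032) × (1 − 0.0124) × (1 − 0.0093) × (1 − 0.0100).
= 0.9966 × 0.9968 × 0.9876 × 0.9907 × 0.9900 = 0.962249.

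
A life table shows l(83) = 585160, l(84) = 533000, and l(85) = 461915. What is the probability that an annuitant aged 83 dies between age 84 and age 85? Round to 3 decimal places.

This is the probability of reaching 84 but not 85, conditional on being alive at 83: (l(84) − l(85)) / l(83).
= (533000 − 461915) / 585160 = 71085 / 585160 = 0.121480.

0.121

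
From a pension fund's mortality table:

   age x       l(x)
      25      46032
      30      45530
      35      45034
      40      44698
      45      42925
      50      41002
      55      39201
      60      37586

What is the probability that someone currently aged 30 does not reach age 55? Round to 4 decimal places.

P(die before 55 | alive at 30) = 1 − l(55)/l(30) = 1 − 39201/45530 = (6329)/45530 = 0.139007.

0.1390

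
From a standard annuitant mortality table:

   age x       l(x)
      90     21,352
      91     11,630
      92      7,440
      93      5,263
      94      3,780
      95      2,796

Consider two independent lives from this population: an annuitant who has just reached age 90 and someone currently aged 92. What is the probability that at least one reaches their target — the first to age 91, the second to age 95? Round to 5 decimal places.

p₁ = l(91)/l(90) = 11,630/21,352 = 0.544680; p₂ = l(95)/l(92) = 2,796/7,440 = 0.375806.
P(at least one) = 1 − (1−p₁)(1−p₂) = 1 − 0.455320 × 0.624194 = 0.715792.

0.71579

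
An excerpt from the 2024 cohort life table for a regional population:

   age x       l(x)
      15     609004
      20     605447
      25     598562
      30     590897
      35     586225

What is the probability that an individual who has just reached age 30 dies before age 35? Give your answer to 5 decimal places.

P(die before 35 | alive at 30) = 1 − l(35)/l(30) = 1 − 586225/590897 = (4672)/590897 = 0.007907.

0.00791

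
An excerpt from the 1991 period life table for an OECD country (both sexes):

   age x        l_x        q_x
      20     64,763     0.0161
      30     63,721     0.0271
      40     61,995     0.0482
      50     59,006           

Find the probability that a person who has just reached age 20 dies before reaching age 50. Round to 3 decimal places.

P(die before 50 | alive at 20) = 1 − l_50/l_20 = 1 − 59,006/64,763 = (5,757)/64,763 = 0.088893.

0.089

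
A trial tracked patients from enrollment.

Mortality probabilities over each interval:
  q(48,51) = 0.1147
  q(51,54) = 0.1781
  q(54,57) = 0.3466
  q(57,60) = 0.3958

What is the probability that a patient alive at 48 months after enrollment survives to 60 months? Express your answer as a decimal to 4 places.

0.2873

P(survive 48→60) = (1 − 0.1147) × (1 − 0.1781) × (1 − 0.3466) × (1 − 0.3958).
= 0.8853 × 0.8219 × 0.6534 × 0.6042 = 0.287256.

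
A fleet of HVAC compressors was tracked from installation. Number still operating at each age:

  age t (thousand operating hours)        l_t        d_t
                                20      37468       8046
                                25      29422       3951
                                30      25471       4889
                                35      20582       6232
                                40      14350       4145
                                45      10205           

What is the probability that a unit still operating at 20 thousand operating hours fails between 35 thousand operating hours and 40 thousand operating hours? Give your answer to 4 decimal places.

This is the probability of reaching 35 but not 40, conditional on being operational at 20: (l_35 − l_40) / l_20.
= (20582 − 14350) / 37468 = 6232 / 37468 = 0.166329.

0.1663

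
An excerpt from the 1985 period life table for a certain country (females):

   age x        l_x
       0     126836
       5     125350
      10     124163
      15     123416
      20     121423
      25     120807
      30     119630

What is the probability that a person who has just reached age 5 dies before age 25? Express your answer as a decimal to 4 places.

0.0362

P(die before 25 | alive at 5) = 1 − l_25/l_5 = 1 − 120807/125350 = (4543)/125350 = 0.036243.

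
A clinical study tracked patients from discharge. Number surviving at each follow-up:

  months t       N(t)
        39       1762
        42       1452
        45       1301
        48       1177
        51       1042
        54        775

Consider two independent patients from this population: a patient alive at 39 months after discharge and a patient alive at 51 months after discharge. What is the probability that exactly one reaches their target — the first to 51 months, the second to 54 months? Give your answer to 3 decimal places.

0.455

p₁ = N(51)/N(39) = 1042/1762 = 0.591373; p₂ = N(54)/N(51) = 775/1042 = 0.743762.
P(exactly one) = p₁(1−p₂) + (1−p₁)p₂ = 0.151532 + 0.303921 = 0.455453.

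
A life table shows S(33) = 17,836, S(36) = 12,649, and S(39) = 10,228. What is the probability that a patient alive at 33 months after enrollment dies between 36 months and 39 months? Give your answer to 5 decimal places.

This is the probability of reaching 36 but not 39, conditional on being alive at 33: (S(36) − S(39)) / S(33).
= (12,649 − 10,228) / 17,836 = 2,421 / 17,836 = 0.135737.

0.13574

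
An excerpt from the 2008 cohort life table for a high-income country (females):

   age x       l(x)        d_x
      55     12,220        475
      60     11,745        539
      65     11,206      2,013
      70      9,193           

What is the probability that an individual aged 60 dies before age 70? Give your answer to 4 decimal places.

0.2173

P(die before 70 | alive at 60) = 1 − l(70)/l(60) = 1 − 9,193/11,745 = (2,552)/11,745 = 0.217284.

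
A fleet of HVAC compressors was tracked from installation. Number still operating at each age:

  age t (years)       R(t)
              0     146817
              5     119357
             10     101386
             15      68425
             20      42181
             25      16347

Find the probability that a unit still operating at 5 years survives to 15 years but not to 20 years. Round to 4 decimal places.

0.2199

This is the probability of reaching 15 but not 20, conditional on being operational at 5: (R(15) − R(20)) / R(5).
= (68425 − 42181) / 119357 = 26244 / 119357 = 0.219878.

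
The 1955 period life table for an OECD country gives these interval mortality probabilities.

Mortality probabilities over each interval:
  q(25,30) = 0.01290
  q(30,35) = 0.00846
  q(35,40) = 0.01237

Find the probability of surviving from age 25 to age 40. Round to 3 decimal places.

P(survive 25→40) = (1 − 0.01290) × (1 − 0.00846) × (1 − 0.01237).
= 0.98710 × 0.99154 × 0.98763 = 0.966642.

0.967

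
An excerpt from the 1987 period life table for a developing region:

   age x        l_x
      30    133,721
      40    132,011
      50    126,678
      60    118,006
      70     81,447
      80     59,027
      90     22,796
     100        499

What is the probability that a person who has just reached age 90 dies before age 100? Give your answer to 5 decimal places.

P(die before 100 | alive at 90) = 1 − l_100/l_90 = 1 − 499/22,796 = (22,297)/22,796 = 0.978110.

0.97811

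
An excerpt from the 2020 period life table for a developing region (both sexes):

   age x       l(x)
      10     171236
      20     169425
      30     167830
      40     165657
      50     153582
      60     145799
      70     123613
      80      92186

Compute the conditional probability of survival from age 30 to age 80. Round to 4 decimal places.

The conditional survival probability is l(80)/l(30) = 92186/167830 = 0.549282.

0.5493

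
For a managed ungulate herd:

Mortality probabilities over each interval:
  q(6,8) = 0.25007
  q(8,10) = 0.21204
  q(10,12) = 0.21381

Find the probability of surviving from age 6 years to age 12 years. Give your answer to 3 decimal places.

Chaining the interval survival probabilities: (1 − 0.25007) × (1 − 0.21204) × (1 − 0.21381).
= 0.74993 × 0.78796 × 0.78619 = 0.464571.

0.465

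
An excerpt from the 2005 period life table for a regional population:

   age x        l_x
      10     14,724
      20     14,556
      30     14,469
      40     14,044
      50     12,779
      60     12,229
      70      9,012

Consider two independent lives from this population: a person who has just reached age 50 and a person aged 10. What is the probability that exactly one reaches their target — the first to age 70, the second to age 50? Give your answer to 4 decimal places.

p₁ = l_70/l_50 = 9,012/12,779 = 0.705220; p₂ = l_50/l_10 = 12,779/14,724 = 0.867903.
P(exactly one) = p₁(1−p₂) + (1−p₁)p₂ = 0.093157 + 0.255840 = 0.348998.

0.3490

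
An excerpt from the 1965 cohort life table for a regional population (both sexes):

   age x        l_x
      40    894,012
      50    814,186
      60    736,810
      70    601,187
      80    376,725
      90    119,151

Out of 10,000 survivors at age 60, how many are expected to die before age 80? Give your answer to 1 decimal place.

4887.1

The relevant probability is 1 − 376,725/736,810 = 0.488708.
Expected number = 10,000 × 0.488708 = 4887.1.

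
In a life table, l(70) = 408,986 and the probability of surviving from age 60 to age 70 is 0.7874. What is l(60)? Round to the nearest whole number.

l(60) = l(70) / p = 408,986 / 0.7874 = 519413.

519413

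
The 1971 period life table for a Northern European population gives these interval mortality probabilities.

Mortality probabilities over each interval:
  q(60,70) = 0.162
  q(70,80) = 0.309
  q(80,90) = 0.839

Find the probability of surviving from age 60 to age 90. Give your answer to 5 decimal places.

0.09323

Chaining the interval survival probabilities: (1 − 0.162) × (1 − 0.309) × (1 − 0.839).
= 0.838 × 0.691 × 0.161 = 0.093228.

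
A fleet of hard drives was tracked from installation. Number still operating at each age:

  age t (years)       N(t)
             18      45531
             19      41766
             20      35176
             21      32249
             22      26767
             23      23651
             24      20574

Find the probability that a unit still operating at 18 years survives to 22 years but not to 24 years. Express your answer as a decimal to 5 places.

This is the probability of reaching 22 but not 24, conditional on being operational at 18: (N(22) − N(24)) / N(18).
= (26767 − 20574) / 45531 = 6193 / 45531 = 0.136017.

0.13602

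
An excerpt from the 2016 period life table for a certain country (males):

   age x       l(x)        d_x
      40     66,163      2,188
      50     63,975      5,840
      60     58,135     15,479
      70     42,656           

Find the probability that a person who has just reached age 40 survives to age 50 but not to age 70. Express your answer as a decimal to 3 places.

This is the probability of reaching 50 but not 70, conditional on being alive at 40: (l(50) − l(70)) / l(40).
= (63,975 − 42,656) / 66,163 = 21,319 / 66,163 = 0.322219.

0.322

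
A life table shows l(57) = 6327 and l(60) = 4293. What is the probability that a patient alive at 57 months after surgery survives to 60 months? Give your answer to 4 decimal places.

0.6785

The conditional survival probability is l(60)/l(57) = 4293/6327 = 0.678521.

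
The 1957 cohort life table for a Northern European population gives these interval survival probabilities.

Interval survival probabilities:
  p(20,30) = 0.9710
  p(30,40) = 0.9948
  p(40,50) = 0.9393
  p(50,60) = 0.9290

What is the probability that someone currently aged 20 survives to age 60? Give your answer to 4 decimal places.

0.8429

P(survive 20→60) = 0.9710 × 0.9948 × 0.9393 × 0.9290.
= 0.842898.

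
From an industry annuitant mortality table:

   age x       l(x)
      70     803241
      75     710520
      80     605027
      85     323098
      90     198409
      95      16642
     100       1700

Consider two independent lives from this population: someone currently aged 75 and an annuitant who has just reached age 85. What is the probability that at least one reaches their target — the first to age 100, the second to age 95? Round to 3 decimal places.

0.054

p₁ = l(100)/l(75) = 1700/710520 = 0.002393; p₂ = l(95)/l(85) = 16642/323098 = 0.051508.
P(at least one) = 1 − (1−p₁)(1−p₂) = 1 − 0.997607 × 0.948492 = 0.053778.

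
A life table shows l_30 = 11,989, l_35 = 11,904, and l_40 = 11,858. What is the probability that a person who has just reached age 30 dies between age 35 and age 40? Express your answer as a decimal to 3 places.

We want 5|5q30 = (l_35 − l_40)/l_30.
This is the probability of reaching 35 but not 40, conditional on being alive at 30: (l_35 − l_40) / l_30.
= (11,904 − 11,858) / 11,989 = 46 / 11,989 = 0.003837.

0.004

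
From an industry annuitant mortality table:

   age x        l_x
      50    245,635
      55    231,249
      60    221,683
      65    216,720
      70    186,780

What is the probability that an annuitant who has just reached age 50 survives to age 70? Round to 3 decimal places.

The conditional survival probability is l_70/l_50 = 186,780/245,635 = 0.760397.

0.760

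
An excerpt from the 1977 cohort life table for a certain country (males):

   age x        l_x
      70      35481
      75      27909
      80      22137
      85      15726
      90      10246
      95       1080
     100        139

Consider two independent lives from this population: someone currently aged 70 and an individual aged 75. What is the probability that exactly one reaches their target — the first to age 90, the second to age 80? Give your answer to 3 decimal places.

0.624

p₁ = l_90/l_70 = 10246/35481 = 0.288774; p₂ = l_80/l_75 = 22137/27909 = 0.793185.
P(exactly one) = p₁(1−p₂) + (1−p₁)p₂ = 0.059723 + 0.564134 = 0.623857.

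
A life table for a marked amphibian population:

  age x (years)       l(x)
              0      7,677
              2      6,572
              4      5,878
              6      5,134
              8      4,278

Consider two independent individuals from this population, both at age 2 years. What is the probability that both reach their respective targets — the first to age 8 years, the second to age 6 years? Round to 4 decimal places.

p₁ = l(8)/l(2) = 4,278/6,572 = 0.650943; p₂ = l(6)/l(2) = 5,134/6,572 = 0.781193.
P(both) = p₁ × p₂ = 0.650943 × 0.781193 = 0.508512.

0.5085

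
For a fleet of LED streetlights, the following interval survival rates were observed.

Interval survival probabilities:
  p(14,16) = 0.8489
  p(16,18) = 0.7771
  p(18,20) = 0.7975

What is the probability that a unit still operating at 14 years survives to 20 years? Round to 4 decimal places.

0.5261

Chaining the interval survival probabilities: 0.8489 × 0.7771 × 0.7975.
= 0.526095.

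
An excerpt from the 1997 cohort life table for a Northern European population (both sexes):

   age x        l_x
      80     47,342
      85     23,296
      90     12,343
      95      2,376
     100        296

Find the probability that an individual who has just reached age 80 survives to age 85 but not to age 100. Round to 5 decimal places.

We want 5|15q80 = (l_85 − l_100)/l_80.
This is the probability of reaching 85 but not 100, conditional on being alive at 80: (l_85 − l_100) / l_80.
= (23,296 − 296) / 47,342 = 23,000 / 47,342 = 0.485827.

0.48583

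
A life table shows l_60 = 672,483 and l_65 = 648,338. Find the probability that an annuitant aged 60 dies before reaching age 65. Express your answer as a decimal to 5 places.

0.03590

P(die before 65 | alive at 60) = 1 − l_65/l_60 = 1 − 648,338/672,483 = (24,145)/672,483 = 0.035904.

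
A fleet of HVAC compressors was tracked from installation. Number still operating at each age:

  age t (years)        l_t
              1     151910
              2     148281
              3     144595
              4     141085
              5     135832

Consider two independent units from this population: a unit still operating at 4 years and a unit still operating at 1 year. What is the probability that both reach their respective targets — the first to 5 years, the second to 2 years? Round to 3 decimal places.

0.940

p₁ = l_5/l_4 = 135832/141085 = 0.962767; p₂ = l_2/l_1 = 148281/151910 = 0.976111.
P(both) = p₁ × p₂ = 0.962767 × 0.976111 = 0.939767.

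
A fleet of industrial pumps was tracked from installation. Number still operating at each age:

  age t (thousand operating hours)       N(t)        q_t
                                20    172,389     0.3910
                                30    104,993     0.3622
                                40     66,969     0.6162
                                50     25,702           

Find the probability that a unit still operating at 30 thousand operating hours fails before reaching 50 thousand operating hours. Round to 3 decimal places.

0.755

P(fail before 50 | operational at 30) = 1 − N(50)/N(30) = 1 − 25,702/104,993 = (79,291)/104,993 = 0.755203.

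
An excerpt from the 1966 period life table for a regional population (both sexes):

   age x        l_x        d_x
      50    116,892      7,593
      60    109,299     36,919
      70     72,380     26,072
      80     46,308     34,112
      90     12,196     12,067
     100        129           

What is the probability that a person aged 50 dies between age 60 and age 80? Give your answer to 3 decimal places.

This is the probability of reaching 60 but not 80, conditional on being alive at 50: (l_60 − l_80) / l_50.
= (109,299 − 46,308) / 116,892 = 62,991 / 116,892 = 0.538882.

0.539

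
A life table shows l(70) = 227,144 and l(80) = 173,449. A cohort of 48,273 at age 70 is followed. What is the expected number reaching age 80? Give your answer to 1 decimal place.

36861.7

The relevant probability is 173,449/227,144 = 0.763608.
Expected number = 48,273 × 0.763608 = 36861.7.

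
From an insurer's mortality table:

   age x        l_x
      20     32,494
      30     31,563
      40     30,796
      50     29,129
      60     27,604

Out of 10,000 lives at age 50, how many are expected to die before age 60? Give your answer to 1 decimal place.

523.5

The relevant probability is 1 − 27,604/29,129 = 0.052353.
Expected number = 10,000 × 0.052353 = 523.5.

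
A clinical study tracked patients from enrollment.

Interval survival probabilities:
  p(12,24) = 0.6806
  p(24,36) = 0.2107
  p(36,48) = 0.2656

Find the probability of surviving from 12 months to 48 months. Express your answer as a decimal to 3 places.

The overall survival probability is 0.6806 × 0.2107 × 0.2656.
= 0.038088.

0.038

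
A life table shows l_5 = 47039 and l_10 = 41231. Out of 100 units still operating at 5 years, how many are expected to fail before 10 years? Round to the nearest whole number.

12

The relevant probability is 1 − 41231/47039 = 0.123472.
Expected number = 100 × 0.123472 = 12.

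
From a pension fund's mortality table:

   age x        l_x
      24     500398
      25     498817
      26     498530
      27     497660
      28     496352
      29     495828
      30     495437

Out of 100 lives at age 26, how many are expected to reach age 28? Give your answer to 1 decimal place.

99.6

The relevant probability is 496352/498530 = 0.995631.
Expected number = 100 × 0.995631 = 99.6.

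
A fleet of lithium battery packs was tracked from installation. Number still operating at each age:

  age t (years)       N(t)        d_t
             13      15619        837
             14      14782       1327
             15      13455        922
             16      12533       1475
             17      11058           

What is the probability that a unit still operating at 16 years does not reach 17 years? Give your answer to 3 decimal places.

P(fail before 17 | operational at 16) = 1 − N(17)/N(16) = 1 − 11058/12533 = (1475)/12533 = 0.117689.

0.118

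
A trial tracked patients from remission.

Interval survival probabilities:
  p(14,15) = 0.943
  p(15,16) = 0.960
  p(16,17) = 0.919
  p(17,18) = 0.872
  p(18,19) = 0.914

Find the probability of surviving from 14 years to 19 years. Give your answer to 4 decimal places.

0.6631

Survival from 14 to 19 is the product of surviving each interval: 0.943 × 0.960 × 0.919 × 0.872 × 0.914.
= 0.663073.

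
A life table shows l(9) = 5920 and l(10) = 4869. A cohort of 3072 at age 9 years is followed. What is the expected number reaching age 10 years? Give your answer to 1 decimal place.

The relevant probability is 4869/5920 = 0.822466.
Expected number = 3072 × 0.822466 = 2526.6.

2526.6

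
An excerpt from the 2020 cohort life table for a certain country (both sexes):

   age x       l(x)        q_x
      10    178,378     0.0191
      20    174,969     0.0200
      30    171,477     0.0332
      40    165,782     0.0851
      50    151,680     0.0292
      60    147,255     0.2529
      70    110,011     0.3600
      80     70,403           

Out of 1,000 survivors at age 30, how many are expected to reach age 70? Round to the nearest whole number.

642

The relevant probability is 110,011/171,477 = 0.641550.
Expected number = 1,000 × 0.641550 = 642.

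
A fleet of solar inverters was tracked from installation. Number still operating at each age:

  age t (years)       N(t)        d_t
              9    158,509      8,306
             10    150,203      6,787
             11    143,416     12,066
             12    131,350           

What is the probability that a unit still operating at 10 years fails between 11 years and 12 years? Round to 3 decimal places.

This is the probability of reaching 11 but not 12, conditional on being operational at 10: (N(11) − N(12)) / N(10).
= (143,416 − 131,350) / 150,203 = 12,066 / 150,203 = 0.080331.

0.080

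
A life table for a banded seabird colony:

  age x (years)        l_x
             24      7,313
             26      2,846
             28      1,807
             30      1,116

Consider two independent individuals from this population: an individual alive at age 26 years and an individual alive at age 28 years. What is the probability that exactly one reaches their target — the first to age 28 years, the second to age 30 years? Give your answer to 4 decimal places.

p₁ = l_28/l_26 = 1,807/2,846 = 0.634926; p₂ = l_30/l_28 = 1,116/1,807 = 0.617598.
P(exactly one) = p₁(1−p₂) + (1−p₁)p₂ = 0.242797 + 0.225469 = 0.468266.

0.4683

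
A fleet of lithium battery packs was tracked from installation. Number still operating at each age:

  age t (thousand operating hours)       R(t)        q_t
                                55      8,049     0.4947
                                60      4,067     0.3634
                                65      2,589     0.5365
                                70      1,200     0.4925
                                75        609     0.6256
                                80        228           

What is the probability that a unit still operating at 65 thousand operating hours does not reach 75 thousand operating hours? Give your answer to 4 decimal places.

P(fail before 75 | operational at 65) = 1 − R(75)/R(65) = 1 − 609/2,589 = (1,980)/2,589 = 0.764774.

0.7648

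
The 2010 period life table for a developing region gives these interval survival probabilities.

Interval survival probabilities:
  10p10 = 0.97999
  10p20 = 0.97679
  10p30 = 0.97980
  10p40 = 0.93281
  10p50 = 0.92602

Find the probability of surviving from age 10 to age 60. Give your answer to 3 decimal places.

0.810

Chaining the interval survival probabilities: 0.97999 × 0.97679 × 0.97980 × 0.93281 × 0.92602.
= 0.810166.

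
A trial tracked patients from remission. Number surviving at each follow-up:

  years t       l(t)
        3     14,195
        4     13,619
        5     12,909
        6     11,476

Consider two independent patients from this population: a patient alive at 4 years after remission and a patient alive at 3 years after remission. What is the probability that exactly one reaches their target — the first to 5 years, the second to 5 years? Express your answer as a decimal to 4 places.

0.1333

p₁ = l(5)/l(4) = 12,909/13,619 = 0.947867; p₂ = l(5)/l(3) = 12,909/14,195 = 0.909405.
P(exactly one) = p₁(1−p₂) + (1−p₁)p₂ = 0.085872 + 0.047410 = 0.133282.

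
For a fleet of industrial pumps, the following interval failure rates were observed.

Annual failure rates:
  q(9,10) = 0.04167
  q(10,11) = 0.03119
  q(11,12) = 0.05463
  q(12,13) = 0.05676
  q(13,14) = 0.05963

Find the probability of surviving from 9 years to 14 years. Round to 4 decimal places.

The overall survival probability is (1 − 0.04167) × (1 − 0.03119) × (1 − 0.05463) × (1 − 0.05676) × (1 − 0.05963).
= 0.95833 × 0.96881 × 0.94537 × 0.94324 × 0.94037 = 0.778532.

0.7785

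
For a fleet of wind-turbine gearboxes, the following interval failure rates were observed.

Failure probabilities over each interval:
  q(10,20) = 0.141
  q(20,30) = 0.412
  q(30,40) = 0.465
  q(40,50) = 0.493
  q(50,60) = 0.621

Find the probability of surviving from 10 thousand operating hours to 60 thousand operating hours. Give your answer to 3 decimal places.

The overall survival probability is (1 − 0.141) × (1 − 0.412) × (1 − 0.465) × (1 − 0.493) × (1 − 0.621).
= 0.859 × 0.588 × 0.535 × 0.507 × 0.379 = 0.051924.

0.052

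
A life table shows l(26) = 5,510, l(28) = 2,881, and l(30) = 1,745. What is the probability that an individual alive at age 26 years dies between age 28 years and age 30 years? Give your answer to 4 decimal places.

0.2062

This is the probability of reaching 28 but not 30, conditional on being alive at 26: (l(28) − l(30)) / l(26).
= (2,881 − 1,745) / 5,510 = 1,136 / 5,510 = 0.206171.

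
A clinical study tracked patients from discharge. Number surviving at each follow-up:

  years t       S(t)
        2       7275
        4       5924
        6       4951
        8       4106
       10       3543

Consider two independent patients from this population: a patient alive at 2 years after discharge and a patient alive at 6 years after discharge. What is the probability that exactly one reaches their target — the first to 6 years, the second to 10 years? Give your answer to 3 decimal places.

0.422

p₁ = S(6)/S(2) = 4951/7275 = 0.680550; p₂ = S(10)/S(6) = 3543/4951 = 0.715613.
P(exactly one) = p₁(1−p₂) + (1−p₁)p₂ = 0.193540 + 0.228603 = 0.422142.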